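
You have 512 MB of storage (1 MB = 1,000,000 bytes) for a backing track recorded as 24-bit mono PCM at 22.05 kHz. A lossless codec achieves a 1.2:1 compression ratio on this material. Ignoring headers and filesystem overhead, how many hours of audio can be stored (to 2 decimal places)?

2.58 hours

Uncompressed byte rate = 22,050 × 3 × 1 = 66,150 bytes/s.
After 1.2:1 compression, effective rate ≈ 55125 bytes/s.
Capacity = 512 × 1,000,000 = 512,000,000 bytes.
512,000,000 / effective rate ≈ 9287.98 s → 2.58 hours.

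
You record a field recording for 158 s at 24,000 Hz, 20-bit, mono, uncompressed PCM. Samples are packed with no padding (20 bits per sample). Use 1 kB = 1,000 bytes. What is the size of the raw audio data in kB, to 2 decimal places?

Bits = 24,000 × 158 × 20 × 1 = 75,840,000 bits = 9,480,000 bytes.
9,480,000 / 1,000 = 9480.00 kB.

9480.00 kB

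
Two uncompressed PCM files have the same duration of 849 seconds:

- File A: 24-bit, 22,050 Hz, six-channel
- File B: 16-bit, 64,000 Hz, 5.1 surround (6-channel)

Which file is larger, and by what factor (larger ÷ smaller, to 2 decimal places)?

File A: 22,050 × 3 × 6 = 396,900 bytes/s.
File B: 64,000 × 2 × 6 = 768,000 bytes/s.
File B is larger; ratio = 652,032,000 / 336,968,100 = 1.93.

File B, by a factor of 1.93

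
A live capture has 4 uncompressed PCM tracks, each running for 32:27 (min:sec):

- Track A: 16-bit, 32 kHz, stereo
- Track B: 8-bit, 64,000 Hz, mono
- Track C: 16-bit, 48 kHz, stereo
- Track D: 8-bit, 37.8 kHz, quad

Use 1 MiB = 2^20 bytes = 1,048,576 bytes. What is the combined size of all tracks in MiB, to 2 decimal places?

32:27 (min:sec) = 1,947 s.
Track A: 32,000 × 1,947 × 2 × 2 = 249,216,000 bytes.
Track B: 64,000 × 1,947 × 1 × 1 = 124,608,000 bytes.
Track C: 48,000 × 1,947 × 2 × 2 = 373,824,000 bytes.
Track D: 37,800 × 1,947 × 1 × 4 = 294,386,400 bytes.
Total = 1,042,034,400 bytes = 993.76 MiB.

993.76 MiB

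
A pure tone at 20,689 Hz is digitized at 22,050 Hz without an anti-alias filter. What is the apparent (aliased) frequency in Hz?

Nyquist = 22,050/2 = 11,025 Hz; 20,689 Hz exceeds it.
Alias = |20,689 − 1×22,050| = |20,689 − 22,050| = 1,361 Hz.

1,361 Hz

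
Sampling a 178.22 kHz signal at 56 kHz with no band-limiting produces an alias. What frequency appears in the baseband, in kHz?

Nyquist = 56,000/2 = 28,000 Hz; 178,220 Hz exceeds it.
Alias = |178,220 − 3×56,000| = |178,220 − 168,000| = 10,220 Hz = 10.22 kHz.

10.22 kHz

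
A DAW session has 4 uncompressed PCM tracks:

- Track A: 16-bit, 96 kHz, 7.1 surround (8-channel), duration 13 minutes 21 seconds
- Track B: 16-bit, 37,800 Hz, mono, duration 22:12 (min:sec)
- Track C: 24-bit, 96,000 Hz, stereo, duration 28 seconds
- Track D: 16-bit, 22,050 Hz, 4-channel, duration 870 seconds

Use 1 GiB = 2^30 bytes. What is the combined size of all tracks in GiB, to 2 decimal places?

Track A: 13 minutes 21 seconds = 801 s; 96,000 × 801 × 2 × 8 = 1,230,336,000 bytes.
Track B: 22:12 (min:sec) = 1,332 s; 37,800 × 1,332 × 2 × 1 = 100,699,200 bytes.
Track C: 96,000 × 28 × 3 × 2 = 16,128,000 bytes.
Track D: 22,050 × 870 × 2 × 4 = 153,468,000 bytes.
Total = 1,500,631,200 bytes = 1.40 GiB.

1.40 GiB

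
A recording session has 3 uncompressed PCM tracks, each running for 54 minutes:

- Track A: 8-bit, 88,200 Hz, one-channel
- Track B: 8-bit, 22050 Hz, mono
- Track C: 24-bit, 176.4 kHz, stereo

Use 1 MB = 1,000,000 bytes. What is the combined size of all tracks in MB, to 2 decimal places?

3786.43 MB

54 minutes = 3,240 s.
Track A: 88,200 × 3,240 × 1 × 1 = 285,768,000 bytes.
Track B: 22,050 × 3,240 × 1 × 1 = 71,442,000 bytes.
Track C: 176,400 × 3,240 × 3 × 2 = 3,429,216,000 bytes.
Total = 3,786,426,000 bytes = 3786.43 MB.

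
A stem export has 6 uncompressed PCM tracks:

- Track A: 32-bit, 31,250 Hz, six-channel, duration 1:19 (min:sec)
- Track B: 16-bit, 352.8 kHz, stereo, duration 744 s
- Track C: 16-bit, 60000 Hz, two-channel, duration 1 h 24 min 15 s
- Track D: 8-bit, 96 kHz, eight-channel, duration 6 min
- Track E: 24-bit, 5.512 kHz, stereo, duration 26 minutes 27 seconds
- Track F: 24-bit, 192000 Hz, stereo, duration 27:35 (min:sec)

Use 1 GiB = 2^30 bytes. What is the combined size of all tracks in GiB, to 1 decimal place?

4.2 GiB

Track A: 1:19 (min:sec) = 79 s; 31,250 × 79 × 4 × 6 = 59,250,000 bytes.
Track B: 352,800 × 744 × 2 × 2 = 1,049,932,800 bytes.
Track C: 1 h 24 min 15 s = 5,055 s; 60,000 × 5,055 × 2 × 2 = 1,213,200,000 bytes.
Track D: 6 min = 360 s; 96,000 × 360 × 1 × 8 = 276,480,000 bytes.
Track E: 26 minutes 27 seconds = 1,587 s; 5,512 × 1,587 × 3 × 2 = 52,485,264 bytes.
Track F: 27:35 (min:sec) = 1,655 s; 192,000 × 1,655 × 3 × 2 = 1,906,560,000 bytes.
Total = 4,557,908,064 bytes = 4.2 GiB.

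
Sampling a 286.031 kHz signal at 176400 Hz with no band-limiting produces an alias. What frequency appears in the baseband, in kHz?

Nyquist = 176,400/2 = 88,200 Hz; 286,031 Hz exceeds it.
Alias = |286,031 − 2×176,400| = |286,031 − 352,800| = 66,769 Hz = 66.769 kHz.

66.769 kHz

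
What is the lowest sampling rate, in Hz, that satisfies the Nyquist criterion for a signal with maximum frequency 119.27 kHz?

Minimum sample rate = 2 × 119,270 Hz = 238,540 Hz.

238,540 Hz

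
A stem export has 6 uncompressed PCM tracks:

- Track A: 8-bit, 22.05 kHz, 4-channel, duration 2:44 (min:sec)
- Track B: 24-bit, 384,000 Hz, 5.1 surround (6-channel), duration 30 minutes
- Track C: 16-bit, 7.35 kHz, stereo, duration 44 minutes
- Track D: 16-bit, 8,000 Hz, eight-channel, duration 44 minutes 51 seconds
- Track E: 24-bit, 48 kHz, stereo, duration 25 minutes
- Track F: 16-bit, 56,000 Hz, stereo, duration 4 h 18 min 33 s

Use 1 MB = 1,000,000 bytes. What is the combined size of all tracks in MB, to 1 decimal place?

Track A: 2:44 (min:sec) = 164 s; 22,050 × 164 × 1 × 4 = 14,464,800 bytes.
Track B: 30 minutes = 1,800 s; 384,000 × 1,800 × 3 × 6 = 12,441,600,000 bytes.
Track C: 44 minutes = 2,640 s; 7,350 × 2,640 × 2 × 2 = 77,616,000 bytes.
Track D: 44 minutes 51 seconds = 2,691 s; 8,000 × 2,691 × 2 × 8 = 344,448,000 bytes.
Track E: 25 minutes = 1,500 s; 48,000 × 1,500 × 3 × 2 = 432,000,000 bytes.
Track F: 4 h 18 min 33 s = 15,513 s; 56,000 × 15,513 × 2 × 2 = 3,474,912,000 bytes.
Total = 16,785,040,800 bytes = 16785.0 MB.

16785.0 MB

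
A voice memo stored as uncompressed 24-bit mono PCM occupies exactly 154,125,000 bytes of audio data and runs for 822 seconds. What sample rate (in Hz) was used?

62,500 Hz

Bytes = sample_rate × seconds × bytes_per_sample × channels.
sample_rate = 154,125,000 / (822 × 3 × 1) = 154,125,000 / 2,466 = 62,500 Hz.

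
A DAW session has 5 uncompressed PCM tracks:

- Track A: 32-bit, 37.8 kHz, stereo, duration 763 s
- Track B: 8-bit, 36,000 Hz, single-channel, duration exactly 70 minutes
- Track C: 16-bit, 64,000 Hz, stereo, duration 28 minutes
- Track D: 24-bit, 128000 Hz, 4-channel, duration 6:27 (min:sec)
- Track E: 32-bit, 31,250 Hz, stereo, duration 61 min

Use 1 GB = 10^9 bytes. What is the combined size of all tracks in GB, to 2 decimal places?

2.32 GB

Track A: 37,800 × 763 × 4 × 2 = 230,731,200 bytes.
Track B: exactly 70 minutes = 4,200 s; 36,000 × 4,200 × 1 × 1 = 151,200,000 bytes.
Track C: 28 minutes = 1,680 s; 64,000 × 1,680 × 2 × 2 = 430,080,000 bytes.
Track D: 6:27 (min:sec) = 387 s; 128,000 × 387 × 3 × 4 = 594,432,000 bytes.
Track E: 61 min = 3,660 s; 31,250 × 3,660 × 4 × 2 = 915,000,000 bytes.
Total = 2,321,443,200 bytes = 2.32 GB.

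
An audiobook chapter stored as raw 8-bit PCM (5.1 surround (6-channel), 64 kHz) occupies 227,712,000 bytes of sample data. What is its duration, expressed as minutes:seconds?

9:53

Byte rate = 64,000 × 1 × 6 = 384,000 bytes/s.
Duration = 227,712,000 / 384,000 = 593 s.
593 s = 9:53.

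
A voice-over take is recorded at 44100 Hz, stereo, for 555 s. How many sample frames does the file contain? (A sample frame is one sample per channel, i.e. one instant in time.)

44,100 samples/s × 555 s = 24,475,500 frames.

24,475,500 sample frames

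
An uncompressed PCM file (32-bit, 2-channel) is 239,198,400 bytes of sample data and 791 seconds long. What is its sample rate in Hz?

37,800 Hz

Bytes = sample_rate × seconds × bytes_per_sample × channels.
sample_rate = 239,198,400 / (791 × 4 × 2) = 239,198,400 / 6,328 = 37,800 Hz.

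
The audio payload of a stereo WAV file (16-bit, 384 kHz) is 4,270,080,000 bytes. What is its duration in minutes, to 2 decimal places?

46.33 minutes

Byte rate = 384,000 × 2 × 2 = 1,536,000 bytes/s.
Duration = 4,270,080,000 / 1,536,000 = 2,780 s.
2,780 s / 60 = 46.33 minutes.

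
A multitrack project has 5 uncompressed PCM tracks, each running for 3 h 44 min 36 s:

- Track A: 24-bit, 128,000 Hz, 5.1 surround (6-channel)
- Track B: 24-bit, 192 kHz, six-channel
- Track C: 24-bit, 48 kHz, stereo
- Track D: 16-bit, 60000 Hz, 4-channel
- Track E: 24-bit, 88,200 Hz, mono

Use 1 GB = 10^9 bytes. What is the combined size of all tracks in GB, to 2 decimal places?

3 h 44 min 36 s = 13,476 s.
Track A: 128,000 × 13,476 × 3 × 6 = 31,048,704,000 bytes.
Track B: 192,000 × 13,476 × 3 × 6 = 46,573,056,000 bytes.
Track C: 48,000 × 13,476 × 3 × 2 = 3,881,088,000 bytes.
Track D: 60,000 × 13,476 × 2 × 4 = 6,468,480,000 bytes.
Track E: 88,200 × 13,476 × 3 × 1 = 3,565,749,600 bytes.
Total = 91,537,077,600 bytes = 91.54 GB.

91.54 GB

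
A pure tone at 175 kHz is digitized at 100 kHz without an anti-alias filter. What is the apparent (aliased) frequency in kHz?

Nyquist = 100,000/2 = 50,000 Hz; 175,000 Hz exceeds it.
Alias = |175,000 − 2×100,000| = |175,000 − 200,000| = 25,000 Hz = 25 kHz.

25 kHz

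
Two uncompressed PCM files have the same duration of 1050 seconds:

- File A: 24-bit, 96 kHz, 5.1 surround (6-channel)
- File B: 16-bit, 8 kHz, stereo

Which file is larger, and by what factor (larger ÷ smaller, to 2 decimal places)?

File A: 96,000 × 3 × 6 = 1,728,000 bytes/s.
File B: 8,000 × 2 × 2 = 32,000 bytes/s.
File A is larger; ratio = 1,814,400,000 / 33,600,000 = 54.00.

File A, by a factor of 54.00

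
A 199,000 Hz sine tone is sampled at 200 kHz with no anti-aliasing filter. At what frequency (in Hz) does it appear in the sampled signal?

Nyquist = 200,000/2 = 100,000 Hz; 199,000 Hz exceeds it.
Alias = |199,000 − 1×200,000| = |199,000 − 200,000| = 1,000 Hz.

1,000 Hz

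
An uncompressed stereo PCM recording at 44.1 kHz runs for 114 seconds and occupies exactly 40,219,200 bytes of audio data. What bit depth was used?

32 bits

Bytes per sample = 40,219,200 / (44,100 × 114 × 2) = 40,219,200 / 10,054,800 = 4.
Bit depth = 4 × 8 = 32 bits.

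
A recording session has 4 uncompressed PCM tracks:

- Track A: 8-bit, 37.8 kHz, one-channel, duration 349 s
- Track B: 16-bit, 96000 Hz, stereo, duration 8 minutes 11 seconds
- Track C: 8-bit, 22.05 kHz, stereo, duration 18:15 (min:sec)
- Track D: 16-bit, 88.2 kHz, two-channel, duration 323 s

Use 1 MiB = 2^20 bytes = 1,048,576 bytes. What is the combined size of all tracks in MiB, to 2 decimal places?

Track A: 37,800 × 349 × 1 × 1 = 13,192,200 bytes.
Track B: 8 minutes 11 seconds = 491 s; 96,000 × 491 × 2 × 2 = 188,544,000 bytes.
Track C: 18:15 (min:sec) = 1,095 s; 22,050 × 1,095 × 1 × 2 = 48,289,500 bytes.
Track D: 88,200 × 323 × 2 × 2 = 113,954,400 bytes.
Total = 363,980,100 bytes = 347.12 MiB.

347.12 MiB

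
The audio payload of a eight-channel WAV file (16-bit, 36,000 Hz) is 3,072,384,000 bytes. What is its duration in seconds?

5,334 seconds

Byte rate = 36,000 × 2 × 8 = 576,000 bytes/s.
Duration = 3,072,384,000 / 576,000 = 5,334 s.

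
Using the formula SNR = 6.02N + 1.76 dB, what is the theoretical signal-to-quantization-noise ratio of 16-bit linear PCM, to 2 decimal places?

98.08 dB

6.02 × 16 + 1.76 = 98.08 dB.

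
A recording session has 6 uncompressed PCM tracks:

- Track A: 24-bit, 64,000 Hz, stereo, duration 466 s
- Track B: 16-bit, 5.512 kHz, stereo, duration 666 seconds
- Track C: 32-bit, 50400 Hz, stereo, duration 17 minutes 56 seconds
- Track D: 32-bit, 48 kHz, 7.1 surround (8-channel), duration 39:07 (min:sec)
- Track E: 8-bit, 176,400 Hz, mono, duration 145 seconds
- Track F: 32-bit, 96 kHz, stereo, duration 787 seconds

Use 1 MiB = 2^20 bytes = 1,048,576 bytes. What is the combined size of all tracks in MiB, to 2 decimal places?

Track A: 64,000 × 466 × 3 × 2 = 178,944,000 bytes.
Track B: 5,512 × 666 × 2 × 2 = 14,683,968 bytes.
Track C: 17 minutes 56 seconds = 1,076 s; 50,400 × 1,076 × 4 × 2 = 433,843,200 bytes.
Track D: 39:07 (min:sec) = 2,347 s; 48,000 × 2,347 × 4 × 8 = 3,604,992,000 bytes.
Track E: 176,400 × 145 × 1 × 1 = 25,578,000 bytes.
Track F: 96,000 × 787 × 4 × 2 = 604,416,000 bytes.
Total = 4,862,457,168 bytes = 4637.20 MiB.

4637.20 MiB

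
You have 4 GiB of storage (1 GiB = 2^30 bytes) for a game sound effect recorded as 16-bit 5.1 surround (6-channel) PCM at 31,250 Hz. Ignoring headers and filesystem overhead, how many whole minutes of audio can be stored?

190 minutes

Uncompressed byte rate = 31,250 × 2 × 6 = 375,000 bytes/s.
Capacity = 4 × 1,073,741,824 = 4,294,967,296 bytes.
4,294,967,296 / 375,000 ≈ 11453.25 s → 190 minutes.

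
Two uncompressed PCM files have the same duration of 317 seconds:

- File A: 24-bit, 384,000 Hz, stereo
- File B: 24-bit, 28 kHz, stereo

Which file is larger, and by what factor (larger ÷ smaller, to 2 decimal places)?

File A: 384,000 × 3 × 2 = 2,304,000 bytes/s.
File B: 28,000 × 3 × 2 = 168,000 bytes/s.
File A is larger; ratio = 730,368,000 / 53,256,000 = 13.71.

File A, by a factor of 13.71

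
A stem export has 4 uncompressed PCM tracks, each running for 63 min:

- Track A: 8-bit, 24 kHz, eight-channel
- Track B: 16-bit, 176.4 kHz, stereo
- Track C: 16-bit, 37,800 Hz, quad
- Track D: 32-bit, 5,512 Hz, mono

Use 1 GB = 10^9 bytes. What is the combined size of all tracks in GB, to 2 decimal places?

63 min = 3,780 s.
Track A: 24,000 × 3,780 × 1 × 8 = 725,760,000 bytes.
Track B: 176,400 × 3,780 × 2 × 2 = 2,667,168,000 bytes.
Track C: 37,800 × 3,780 × 2 × 4 = 1,143,072,000 bytes.
Track D: 5,512 × 3,780 × 4 × 1 = 83,341,440 bytes.
Total = 4,619,341,440 bytes = 4.62 GB.

4.62 GB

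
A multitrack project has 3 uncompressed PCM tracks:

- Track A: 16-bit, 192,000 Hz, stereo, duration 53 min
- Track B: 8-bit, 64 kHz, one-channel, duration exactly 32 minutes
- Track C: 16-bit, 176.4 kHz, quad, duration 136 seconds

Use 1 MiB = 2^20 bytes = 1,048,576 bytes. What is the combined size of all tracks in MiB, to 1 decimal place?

2629.3 MiB

Track A: 53 min = 3,180 s; 192,000 × 3,180 × 2 × 2 = 2,442,240,000 bytes.
Track B: exactly 32 minutes = 1,920 s; 64,000 × 1,920 × 1 × 1 = 122,880,000 bytes.
Track C: 176,400 × 136 × 2 × 4 = 191,923,200 bytes.
Total = 2,757,043,200 bytes = 2629.3 MiB.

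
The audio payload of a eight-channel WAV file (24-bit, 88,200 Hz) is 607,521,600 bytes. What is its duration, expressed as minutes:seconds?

Byte rate = 88,200 × 3 × 8 = 2,116,800 bytes/s.
Duration = 607,521,600 / 2,116,800 = 287 s.
287 s = 4:47.

4:47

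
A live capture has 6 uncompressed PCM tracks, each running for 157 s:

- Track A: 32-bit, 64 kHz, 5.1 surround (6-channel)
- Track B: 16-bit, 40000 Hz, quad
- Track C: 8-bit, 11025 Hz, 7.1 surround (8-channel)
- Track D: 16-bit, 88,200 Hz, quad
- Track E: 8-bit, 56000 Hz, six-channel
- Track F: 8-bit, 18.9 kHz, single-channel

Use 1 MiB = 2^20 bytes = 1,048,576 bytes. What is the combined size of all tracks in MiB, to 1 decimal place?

Track A: 64,000 × 157 × 4 × 6 = 241,152,000 bytes.
Track B: 40,000 × 157 × 2 × 4 = 50,240,000 bytes.
Track C: 11,025 × 157 × 1 × 8 = 13,847,400 bytes.
Track D: 88,200 × 157 × 2 × 4 = 110,779,200 bytes.
Track E: 56,000 × 157 × 1 × 6 = 52,752,000 bytes.
Track F: 18,900 × 157 × 1 × 1 = 2,967,300 bytes.
Total = 471,737,900 bytes = 449.9 MiB.

449.9 MiB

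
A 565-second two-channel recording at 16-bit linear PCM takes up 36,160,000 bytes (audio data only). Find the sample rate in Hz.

16,000 Hz

Bytes = sample_rate × seconds × bytes_per_sample × channels.
sample_rate = 36,160,000 / (565 × 2 × 2) = 36,160,000 / 2,260 = 16,000 Hz.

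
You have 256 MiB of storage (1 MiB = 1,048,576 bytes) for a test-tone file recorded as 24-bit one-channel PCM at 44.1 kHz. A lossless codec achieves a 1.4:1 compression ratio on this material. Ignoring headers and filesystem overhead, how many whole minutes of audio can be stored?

Uncompressed byte rate = 44,100 × 3 × 1 = 132,300 bytes/s.
After 1.4:1 compression, effective rate ≈ 94500 bytes/s.
Capacity = 256 × 1,048,576 = 268,435,456 bytes.
268,435,456 / effective rate ≈ 2840.59 s → 47 minutes.

47 minutes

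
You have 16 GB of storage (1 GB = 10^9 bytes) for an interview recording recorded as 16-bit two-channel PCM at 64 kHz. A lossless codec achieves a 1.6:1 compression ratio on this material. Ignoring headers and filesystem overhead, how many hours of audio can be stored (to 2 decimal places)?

Uncompressed byte rate = 64,000 × 2 × 2 = 256,000 bytes/s.
After 1.6:1 compression, effective rate ≈ 160000 bytes/s.
Capacity = 16 × 1,000,000,000 = 16,000,000,000 bytes.
16,000,000,000 / effective rate ≈ 100000 s → 27.78 hours.

27.78 hours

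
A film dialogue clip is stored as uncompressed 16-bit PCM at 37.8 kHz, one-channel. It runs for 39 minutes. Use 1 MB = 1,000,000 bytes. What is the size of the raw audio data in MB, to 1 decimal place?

176.9 MB

Duration = 39 minutes = 2,340 s.
Bytes = 37,800 samples/s × 2,340 s × 2 bytes/sample × 1 ch = 176,904,000 bytes.
176,904,000 / 1,000,000 = 176.9 MB.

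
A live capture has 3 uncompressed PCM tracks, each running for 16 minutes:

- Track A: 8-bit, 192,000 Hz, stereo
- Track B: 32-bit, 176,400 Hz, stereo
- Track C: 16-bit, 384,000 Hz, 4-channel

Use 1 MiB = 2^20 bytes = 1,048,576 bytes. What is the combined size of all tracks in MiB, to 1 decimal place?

4456.1 MiB

16 minutes = 960 s.
Track A: 192,000 × 960 × 1 × 2 = 368,640,000 bytes.
Track B: 176,400 × 960 × 4 × 2 = 1,354,752,000 bytes.
Track C: 384,000 × 960 × 2 × 4 = 2,949,120,000 bytes.
Total = 4,672,512,000 bytes = 4456.1 MiB.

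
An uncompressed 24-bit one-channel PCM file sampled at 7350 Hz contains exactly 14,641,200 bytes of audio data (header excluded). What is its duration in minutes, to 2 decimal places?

Byte rate = 7,350 × 3 × 1 = 22,050 bytes/s.
Duration = 14,641,200 / 22,050 = 664 s.
664 s / 60 = 11.07 minutes.

11.07 minutes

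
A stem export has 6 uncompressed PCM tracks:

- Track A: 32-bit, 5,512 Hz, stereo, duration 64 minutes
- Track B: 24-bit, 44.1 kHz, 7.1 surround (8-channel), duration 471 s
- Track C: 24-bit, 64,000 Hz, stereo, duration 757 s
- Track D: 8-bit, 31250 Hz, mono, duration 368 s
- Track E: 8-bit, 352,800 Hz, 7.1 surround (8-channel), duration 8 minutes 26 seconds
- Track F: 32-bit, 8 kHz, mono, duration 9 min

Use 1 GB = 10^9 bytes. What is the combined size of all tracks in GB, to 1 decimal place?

2.4 GB

Track A: 64 minutes = 3,840 s; 5,512 × 3,840 × 4 × 2 = 169,328,640 bytes.
Track B: 44,100 × 471 × 3 × 8 = 498,506,400 bytes.
Track C: 64,000 × 757 × 3 × 2 = 290,688,000 bytes.
Track D: 31,250 × 368 × 1 × 1 = 11,500,000 bytes.
Track E: 8 minutes 26 seconds = 506 s; 352,800 × 506 × 1 × 8 = 1,428,134,400 bytes.
Track F: 9 min = 540 s; 8,000 × 540 × 4 × 1 = 17,280,000 bytes.
Total = 2,415,437,440 bytes = 2.4 GB.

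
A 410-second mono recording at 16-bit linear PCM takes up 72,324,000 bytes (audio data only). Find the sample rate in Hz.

88,200 Hz

Bytes = sample_rate × seconds × bytes_per_sample × channels.
sample_rate = 72,324,000 / (410 × 2 × 1) = 72,324,000 / 820 = 88,200 Hz.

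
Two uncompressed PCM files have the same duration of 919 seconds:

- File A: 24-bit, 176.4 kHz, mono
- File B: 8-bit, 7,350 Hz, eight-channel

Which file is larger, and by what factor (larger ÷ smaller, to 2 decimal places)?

File A, by a factor of 9.00

File A: 176,400 × 3 × 1 = 529,200 bytes/s.
File B: 7,350 × 1 × 8 = 58,800 bytes/s.
File A is larger; ratio = 486,334,800 / 54,037,200 = 9.00.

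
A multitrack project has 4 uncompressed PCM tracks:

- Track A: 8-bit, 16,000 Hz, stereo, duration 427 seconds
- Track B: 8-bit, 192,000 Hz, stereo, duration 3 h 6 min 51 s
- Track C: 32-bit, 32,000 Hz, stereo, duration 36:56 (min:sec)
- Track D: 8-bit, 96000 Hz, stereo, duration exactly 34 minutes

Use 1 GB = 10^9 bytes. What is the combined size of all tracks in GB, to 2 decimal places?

Track A: 16,000 × 427 × 1 × 2 = 13,664,000 bytes.
Track B: 3 h 6 min 51 s = 11,211 s; 192,000 × 11,211 × 1 × 2 = 4,305,024,000 bytes.
Track C: 36:56 (min:sec) = 2,216 s; 32,000 × 2,216 × 4 × 2 = 567,296,000 bytes.
Track D: exactly 34 minutes = 2,040 s; 96,000 × 2,040 × 1 × 2 = 391,680,000 bytes.
Total = 5,277,664,000 bytes = 5.28 GB.

5.28 GB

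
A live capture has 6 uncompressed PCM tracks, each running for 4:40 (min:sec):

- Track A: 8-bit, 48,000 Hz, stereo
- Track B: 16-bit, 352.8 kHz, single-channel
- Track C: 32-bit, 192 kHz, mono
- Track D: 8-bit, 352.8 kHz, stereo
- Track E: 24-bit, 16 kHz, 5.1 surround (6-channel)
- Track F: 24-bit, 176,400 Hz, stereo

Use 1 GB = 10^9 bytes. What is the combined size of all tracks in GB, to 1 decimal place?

4:40 (min:sec) = 280 s.
Track A: 48,000 × 280 × 1 × 2 = 26,880,000 bytes.
Track B: 352,800 × 280 × 2 × 1 = 197,568,000 bytes.
Track C: 192,000 × 280 × 4 × 1 = 215,040,000 bytes.
Track D: 352,800 × 280 × 1 × 2 = 197,568,000 bytes.
Track E: 16,000 × 280 × 3 × 6 = 80,640,000 bytes.
Track F: 176,400 × 280 × 3 × 2 = 296,352,000 bytes.
Total = 1,014,048,000 bytes = 1.0 GB.

1.0 GB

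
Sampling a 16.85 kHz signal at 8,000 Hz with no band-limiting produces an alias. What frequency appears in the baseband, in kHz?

Nyquist = 8,000/2 = 4,000 Hz; 16,850 Hz exceeds it.
Alias = |16,850 − 2×8,000| = |16,850 − 16,000| = 850 Hz = 0.85 kHz.

0.85 kHz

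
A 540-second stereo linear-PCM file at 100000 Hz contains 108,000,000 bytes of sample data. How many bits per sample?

Bytes per sample = 108,000,000 / (100,000 × 540 × 2) = 108,000,000 / 108,000,000 = 1.
Bit depth = 1 × 8 = 8 bits.

8 bits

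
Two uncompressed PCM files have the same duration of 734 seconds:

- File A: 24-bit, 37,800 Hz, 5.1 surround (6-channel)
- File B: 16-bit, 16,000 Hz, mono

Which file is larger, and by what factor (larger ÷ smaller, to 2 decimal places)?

File A, by a factor of 21.26

File A: 37,800 × 3 × 6 = 680,400 bytes/s.
File B: 16,000 × 2 × 1 = 32,000 bytes/s.
File A is larger; ratio = 499,413,600 / 23,488,000 = 21.26.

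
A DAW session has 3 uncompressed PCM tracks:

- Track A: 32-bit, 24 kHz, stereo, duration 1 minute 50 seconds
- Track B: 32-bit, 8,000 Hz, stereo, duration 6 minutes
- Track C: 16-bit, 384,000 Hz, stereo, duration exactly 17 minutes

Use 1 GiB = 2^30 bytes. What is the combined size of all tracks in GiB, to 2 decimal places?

Track A: 1 minute 50 seconds = 110 s; 24,000 × 110 × 4 × 2 = 21,120,000 bytes.
Track B: 6 minutes = 360 s; 8,000 × 360 × 4 × 2 = 23,040,000 bytes.
Track C: exactly 17 minutes = 1,020 s; 384,000 × 1,020 × 2 × 2 = 1,566,720,000 bytes.
Total = 1,610,880,000 bytes = 1.50 GiB.

1.50 GiB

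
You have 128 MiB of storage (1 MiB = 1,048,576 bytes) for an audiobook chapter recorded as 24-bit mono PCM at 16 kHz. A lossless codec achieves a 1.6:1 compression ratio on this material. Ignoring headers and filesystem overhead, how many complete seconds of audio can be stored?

4,473 seconds

Uncompressed byte rate = 16,000 × 3 × 1 = 48,000 bytes/s.
After 1.6:1 compression, effective rate ≈ 30000 bytes/s.
Capacity = 128 × 1,048,576 = 134,217,728 bytes.
134,217,728 / effective rate ≈ 4473.92 s → 4,473 seconds.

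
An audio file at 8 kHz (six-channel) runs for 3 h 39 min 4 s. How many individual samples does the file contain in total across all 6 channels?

3 h 39 min 4 s = 13,144 s.
8,000 × 13,144 s × 6 ch = 630,912,000 samples.

630,912,000 samples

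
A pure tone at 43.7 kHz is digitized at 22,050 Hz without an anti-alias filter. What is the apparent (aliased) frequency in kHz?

0.4 kHz

Nyquist = 22,050/2 = 11,025 Hz; 43,700 Hz exceeds it.
Alias = |43,700 − 2×22,050| = |43,700 − 44,100| = 400 Hz = 0.4 kHz.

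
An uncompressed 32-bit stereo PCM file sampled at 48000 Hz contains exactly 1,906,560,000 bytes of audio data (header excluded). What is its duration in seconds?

Byte rate = 48,000 × 4 × 2 = 384,000 bytes/s.
Duration = 1,906,560,000 / 384,000 = 4,965 s.

4,965 seconds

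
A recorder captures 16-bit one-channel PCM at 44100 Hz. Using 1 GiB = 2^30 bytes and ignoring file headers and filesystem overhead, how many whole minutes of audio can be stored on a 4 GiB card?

Uncompressed byte rate = 44,100 × 2 × 1 = 88,200 bytes/s.
Capacity = 4 × 1,073,741,824 = 4,294,967,296 bytes.
4,294,967,296 / 88,200 ≈ 48695.77 s → 811 minutes.

811 minutes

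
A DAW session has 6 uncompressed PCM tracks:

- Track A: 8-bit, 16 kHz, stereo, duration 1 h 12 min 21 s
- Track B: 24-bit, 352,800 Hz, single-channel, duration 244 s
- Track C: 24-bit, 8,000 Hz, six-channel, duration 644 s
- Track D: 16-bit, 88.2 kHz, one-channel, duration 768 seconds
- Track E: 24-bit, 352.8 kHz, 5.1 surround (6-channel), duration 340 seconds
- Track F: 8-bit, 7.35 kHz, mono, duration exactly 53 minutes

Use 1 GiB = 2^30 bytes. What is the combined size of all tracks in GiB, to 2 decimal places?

Track A: 1 h 12 min 21 s = 4,341 s; 16,000 × 4,341 × 1 × 2 = 138,912,000 bytes.
Track B: 352,800 × 244 × 3 × 1 = 258,249,600 bytes.
Track C: 8,000 × 644 × 3 × 6 = 92,736,000 bytes.
Track D: 88,200 × 768 × 2 × 1 = 135,475,200 bytes.
Track E: 352,800 × 340 × 3 × 6 = 2,159,136,000 bytes.
Track F: exactly 53 minutes = 3,180 s; 7,350 × 3,180 × 1 × 1 = 23,373,000 bytes.
Total = 2,807,881,800 bytes = 2.62 GiB.

2.62 GiB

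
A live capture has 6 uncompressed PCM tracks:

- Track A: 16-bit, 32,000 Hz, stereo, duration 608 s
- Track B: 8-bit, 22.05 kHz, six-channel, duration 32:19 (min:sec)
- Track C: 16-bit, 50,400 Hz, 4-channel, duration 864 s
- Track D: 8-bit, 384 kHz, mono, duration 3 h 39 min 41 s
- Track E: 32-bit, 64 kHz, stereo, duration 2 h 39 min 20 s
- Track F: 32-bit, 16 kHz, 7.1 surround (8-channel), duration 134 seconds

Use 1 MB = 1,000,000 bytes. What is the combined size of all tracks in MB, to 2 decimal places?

Track A: 32,000 × 608 × 2 × 2 = 77,824,000 bytes.
Track B: 32:19 (min:sec) = 1,939 s; 22,050 × 1,939 × 1 × 6 = 256,529,700 bytes.
Track C: 50,400 × 864 × 2 × 4 = 348,364,800 bytes.
Track D: 3 h 39 min 41 s = 13,181 s; 384,000 × 13,181 × 1 × 1 = 5,061,504,000 bytes.
Track E: 2 h 39 min 20 s = 9,560 s; 64,000 × 9,560 × 4 × 2 = 4,894,720,000 bytes.
Track F: 16,000 × 134 × 4 × 8 = 68,608,000 bytes.
Total = 10,707,550,500 bytes = 10707.55 MB.

10707.55 MB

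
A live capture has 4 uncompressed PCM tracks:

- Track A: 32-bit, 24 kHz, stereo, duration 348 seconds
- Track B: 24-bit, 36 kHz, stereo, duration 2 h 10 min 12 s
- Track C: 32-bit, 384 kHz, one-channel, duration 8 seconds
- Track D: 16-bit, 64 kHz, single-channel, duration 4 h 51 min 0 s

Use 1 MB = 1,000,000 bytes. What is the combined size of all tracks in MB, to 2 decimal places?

4001.38 MB

Track A: 24,000 × 348 × 4 × 2 = 66,816,000 bytes.
Track B: 2 h 10 min 12 s = 7,812 s; 36,000 × 7,812 × 3 × 2 = 1,687,392,000 bytes.
Track C: 384,000 × 8 × 4 × 1 = 12,288,000 bytes.
Track D: 4 h 51 min 0 s = 17,460 s; 64,000 × 17,460 × 2 × 1 = 2,234,880,000 bytes.
Total = 4,001,376,000 bytes = 4001.38 MB.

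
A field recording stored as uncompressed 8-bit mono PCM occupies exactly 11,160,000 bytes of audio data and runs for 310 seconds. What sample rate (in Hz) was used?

Bytes = sample_rate × seconds × bytes_per_sample × channels.
sample_rate = 11,160,000 / (310 × 1 × 1) = 11,160,000 / 310 = 36,000 Hz.

36,000 Hz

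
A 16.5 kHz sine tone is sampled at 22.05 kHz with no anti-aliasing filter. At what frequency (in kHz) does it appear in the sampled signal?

5.55 kHz

Nyquist = 22,050/2 = 11,025 Hz; 16,500 Hz exceeds it.
Alias = |16,500 − 1×22,050| = |16,500 − 22,050| = 5,550 Hz = 5.55 kHz.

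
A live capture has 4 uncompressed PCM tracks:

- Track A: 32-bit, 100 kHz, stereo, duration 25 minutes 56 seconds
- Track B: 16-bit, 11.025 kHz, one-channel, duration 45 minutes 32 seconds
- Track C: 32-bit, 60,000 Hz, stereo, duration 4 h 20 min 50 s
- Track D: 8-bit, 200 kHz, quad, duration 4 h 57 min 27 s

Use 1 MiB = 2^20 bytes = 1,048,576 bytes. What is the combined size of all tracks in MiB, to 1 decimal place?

Track A: 25 minutes 56 seconds = 1,556 s; 100,000 × 1,556 × 4 × 2 = 1,244,800,000 bytes.
Track B: 45 minutes 32 seconds = 2,732 s; 11,025 × 2,732 × 2 × 1 = 60,240,600 bytes.
Track C: 4 h 20 min 50 s = 15,650 s; 60,000 × 15,650 × 4 × 2 = 7,512,000,000 bytes.
Track D: 4 h 57 min 27 s = 17,847 s; 200,000 × 17,847 × 1 × 4 = 14,277,600,000 bytes.
Total = 23,094,640,600 bytes = 22024.8 MiB.

22024.8 MiB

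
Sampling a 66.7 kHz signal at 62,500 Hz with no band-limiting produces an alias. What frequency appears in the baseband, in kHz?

4.2 kHz

Nyquist = 62,500/2 = 31,250 Hz; 66,700 Hz exceeds it.
Alias = |66,700 − 1×62,500| = |66,700 − 62,500| = 4,200 Hz = 4.2 kHz.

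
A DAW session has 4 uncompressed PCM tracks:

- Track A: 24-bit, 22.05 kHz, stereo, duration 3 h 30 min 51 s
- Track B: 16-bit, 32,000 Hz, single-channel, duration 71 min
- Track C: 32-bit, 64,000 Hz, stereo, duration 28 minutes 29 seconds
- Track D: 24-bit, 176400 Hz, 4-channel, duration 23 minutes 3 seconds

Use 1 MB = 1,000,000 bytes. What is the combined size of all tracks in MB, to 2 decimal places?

5748.91 MB

Track A: 3 h 30 min 51 s = 12,651 s; 22,050 × 12,651 × 3 × 2 = 1,673,727,300 bytes.
Track B: 71 min = 4,260 s; 32,000 × 4,260 × 2 × 1 = 272,640,000 bytes.
Track C: 28 minutes 29 seconds = 1,709 s; 64,000 × 1,709 × 4 × 2 = 875,008,000 bytes.
Track D: 23 minutes 3 seconds = 1,383 s; 176,400 × 1,383 × 3 × 4 = 2,927,534,400 bytes.
Total = 5,748,909,700 bytes = 5748.91 MB.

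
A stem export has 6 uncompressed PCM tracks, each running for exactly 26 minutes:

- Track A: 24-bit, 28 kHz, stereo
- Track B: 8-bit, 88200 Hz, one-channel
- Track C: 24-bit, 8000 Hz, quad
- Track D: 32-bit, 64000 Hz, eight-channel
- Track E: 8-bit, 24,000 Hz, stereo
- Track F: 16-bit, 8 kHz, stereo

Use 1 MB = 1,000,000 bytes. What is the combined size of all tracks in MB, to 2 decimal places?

3869.11 MB

exactly 26 minutes = 1,560 s.
Track A: 28,000 × 1,560 × 3 × 2 = 262,080,000 bytes.
Track B: 88,200 × 1,560 × 1 × 1 = 137,592,000 bytes.
Track C: 8,000 × 1,560 × 3 × 4 = 149,760,000 bytes.
Track D: 64,000 × 1,560 × 4 × 8 = 3,194,880,000 bytes.
Track E: 24,000 × 1,560 × 1 × 2 = 74,880,000 bytes.
Track F: 8,000 × 1,560 × 2 × 2 = 49,920,000 bytes.
Total = 3,869,112,000 bytes = 3869.11 MB.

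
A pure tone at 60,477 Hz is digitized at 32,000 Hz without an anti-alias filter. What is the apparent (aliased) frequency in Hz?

Nyquist = 32,000/2 = 16,000 Hz; 60,477 Hz exceeds it.
Alias = |60,477 − 2×32,000| = |60,477 − 64,000| = 3,523 Hz.

3,523 Hz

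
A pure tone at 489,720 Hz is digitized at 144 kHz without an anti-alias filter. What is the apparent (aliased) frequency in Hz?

57,720 Hz

Nyquist = 144,000/2 = 72,000 Hz; 489,720 Hz exceeds it.
Alias = |489,720 − 3×144,000| = |489,720 − 432,000| = 57,720 Hz.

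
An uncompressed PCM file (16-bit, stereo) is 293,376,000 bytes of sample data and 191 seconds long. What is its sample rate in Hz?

384,000 Hz

Bytes = sample_rate × seconds × bytes_per_sample × channels.
sample_rate = 293,376,000 / (191 × 2 × 2) = 293,376,000 / 764 = 384,000 Hz.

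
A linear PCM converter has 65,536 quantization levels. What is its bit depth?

16 bits

log2(65,536) = 16.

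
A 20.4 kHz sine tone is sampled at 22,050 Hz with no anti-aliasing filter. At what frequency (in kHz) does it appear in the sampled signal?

1.65 kHz

Nyquist = 22,050/2 = 11,025 Hz; 20,400 Hz exceeds it.
Alias = |20,400 − 1×22,050| = |20,400 − 22,050| = 1,650 Hz = 1.65 kHz.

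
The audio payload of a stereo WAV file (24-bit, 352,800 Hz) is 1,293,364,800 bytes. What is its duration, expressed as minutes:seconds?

Byte rate = 352,800 × 3 × 2 = 2,116,800 bytes/s.
Duration = 1,293,364,800 / 2,116,800 = 611 s.
611 s = 10:11.

10:11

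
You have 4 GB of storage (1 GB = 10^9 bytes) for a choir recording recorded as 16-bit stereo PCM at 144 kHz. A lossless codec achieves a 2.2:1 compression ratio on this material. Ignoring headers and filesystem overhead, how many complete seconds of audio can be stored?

Uncompressed byte rate = 144,000 × 2 × 2 = 576,000 bytes/s.
After 2.2:1 compression, effective rate ≈ 261818.18 bytes/s.
Capacity = 4 × 1,000,000,000 = 4,000,000,000 bytes.
4,000,000,000 / effective rate ≈ 15277.78 s → 15,277 seconds.

15,277 seconds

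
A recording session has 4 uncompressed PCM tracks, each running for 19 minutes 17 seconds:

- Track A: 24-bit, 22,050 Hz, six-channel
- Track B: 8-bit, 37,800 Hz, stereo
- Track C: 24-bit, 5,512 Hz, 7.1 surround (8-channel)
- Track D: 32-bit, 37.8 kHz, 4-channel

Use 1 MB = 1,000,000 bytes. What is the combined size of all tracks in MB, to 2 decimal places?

19 minutes 17 seconds = 1,157 s.
Track A: 22,050 × 1,157 × 3 × 6 = 459,213,300 bytes.
Track B: 37,800 × 1,157 × 1 × 2 = 87,469,200 bytes.
Track C: 5,512 × 1,157 × 3 × 8 = 153,057,216 bytes.
Track D: 37,800 × 1,157 × 4 × 4 = 699,753,600 bytes.
Total = 1,399,493,316 bytes = 1399.49 MB.

1399.49 MB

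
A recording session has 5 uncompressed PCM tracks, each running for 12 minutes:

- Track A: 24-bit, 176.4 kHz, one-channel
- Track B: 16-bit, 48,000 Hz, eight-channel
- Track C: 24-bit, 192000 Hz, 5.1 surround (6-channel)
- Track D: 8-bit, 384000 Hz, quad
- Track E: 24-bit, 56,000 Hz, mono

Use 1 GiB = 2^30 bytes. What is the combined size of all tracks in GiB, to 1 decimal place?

4.3 GiB

12 minutes = 720 s.
Track A: 176,400 × 720 × 3 × 1 = 381,024,000 bytes.
Track B: 48,000 × 720 × 2 × 8 = 552,960,000 bytes.
Track C: 192,000 × 720 × 3 × 6 = 2,488,320,000 bytes.
Track D: 384,000 × 720 × 1 × 4 = 1,105,920,000 bytes.
Track E: 56,000 × 720 × 3 × 1 = 120,960,000 bytes.
Total = 4,649,184,000 bytes = 4.3 GiB.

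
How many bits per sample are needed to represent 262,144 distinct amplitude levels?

18 bits

log2(262,144) = 18.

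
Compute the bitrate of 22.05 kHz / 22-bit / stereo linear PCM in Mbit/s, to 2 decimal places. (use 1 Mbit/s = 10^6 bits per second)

0.97 Mbit/s

Bit rate = 22,050 × 22 × 2 = 970,200 bits/s.
= 0.97 Mbit/s.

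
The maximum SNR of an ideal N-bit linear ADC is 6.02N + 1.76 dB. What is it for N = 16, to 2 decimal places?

6.02 × 16 + 1.76 = 98.08 dB.

98.08 dB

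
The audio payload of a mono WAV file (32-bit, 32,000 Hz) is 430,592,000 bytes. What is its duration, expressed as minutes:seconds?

56:04

Byte rate = 32,000 × 4 × 1 = 128,000 bytes/s.
Duration = 430,592,000 / 128,000 = 3,364 s.
3,364 s = 56:04.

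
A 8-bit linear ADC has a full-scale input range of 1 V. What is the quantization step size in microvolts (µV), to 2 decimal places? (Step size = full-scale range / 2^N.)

3906.25 µV

1 V / 2^8 = 1 / 256 V = 3906.25 µV.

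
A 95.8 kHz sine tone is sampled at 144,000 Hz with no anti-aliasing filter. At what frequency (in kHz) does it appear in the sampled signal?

Nyquist = 144,000/2 = 72,000 Hz; 95,800 Hz exceeds it.
Alias = |95,800 − 1×144,000| = |95,800 − 144,000| = 48,200 Hz = 48.2 kHz.

48.2 kHz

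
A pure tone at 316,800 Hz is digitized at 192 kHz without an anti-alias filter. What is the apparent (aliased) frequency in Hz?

Nyquist = 192,000/2 = 96,000 Hz; 316,800 Hz exceeds it.
Alias = |316,800 − 2×192,000| = |316,800 − 384,000| = 67,200 Hz.

67,200 Hz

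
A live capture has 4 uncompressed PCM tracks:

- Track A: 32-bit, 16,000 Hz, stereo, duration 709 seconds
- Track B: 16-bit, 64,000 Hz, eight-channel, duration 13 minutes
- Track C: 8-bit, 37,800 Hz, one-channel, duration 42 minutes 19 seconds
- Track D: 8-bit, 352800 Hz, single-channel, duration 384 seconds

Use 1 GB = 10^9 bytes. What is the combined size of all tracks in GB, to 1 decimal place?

Track A: 16,000 × 709 × 4 × 2 = 90,752,000 bytes.
Track B: 13 minutes = 780 s; 64,000 × 780 × 2 × 8 = 798,720,000 bytes.
Track C: 42 minutes 19 seconds = 2,539 s; 37,800 × 2,539 × 1 × 1 = 95,974,200 bytes.
Track D: 352,800 × 384 × 1 × 1 = 135,475,200 bytes.
Total = 1,120,921,400 bytes = 1.1 GB.

1.1 GB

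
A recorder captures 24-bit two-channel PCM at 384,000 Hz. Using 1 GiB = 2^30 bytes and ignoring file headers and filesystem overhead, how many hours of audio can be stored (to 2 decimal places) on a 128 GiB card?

Uncompressed byte rate = 384,000 × 3 × 2 = 2,304,000 bytes/s.
Capacity = 128 × 1,073,741,824 = 137,438,953,472 bytes.
137,438,953,472 / 2,304,000 ≈ 59652.32 s → 16.57 hours.

16.57 hours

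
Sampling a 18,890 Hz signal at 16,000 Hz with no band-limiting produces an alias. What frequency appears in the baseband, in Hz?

Nyquist = 16,000/2 = 8,000 Hz; 18,890 Hz exceeds it.
Alias = |18,890 − 1×16,000| = |18,890 − 16,000| = 2,890 Hz.

2,890 Hz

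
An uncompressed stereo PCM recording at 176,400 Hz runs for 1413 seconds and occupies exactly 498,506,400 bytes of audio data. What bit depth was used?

8 bits

Bytes per sample = 498,506,400 / (176,400 × 1,413 × 2) = 498,506,400 / 498,506,400 = 1.
Bit depth = 1 × 8 = 8 bits.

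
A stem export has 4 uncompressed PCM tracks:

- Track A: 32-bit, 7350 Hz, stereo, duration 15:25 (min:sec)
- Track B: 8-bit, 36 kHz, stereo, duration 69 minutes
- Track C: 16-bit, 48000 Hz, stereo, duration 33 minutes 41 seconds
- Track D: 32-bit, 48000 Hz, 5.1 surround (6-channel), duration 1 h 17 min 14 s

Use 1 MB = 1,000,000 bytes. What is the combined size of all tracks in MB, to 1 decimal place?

6078.9 MB

Track A: 15:25 (min:sec) = 925 s; 7,350 × 925 × 4 × 2 = 54,390,000 bytes.
Track B: 69 minutes = 4,140 s; 36,000 × 4,140 × 1 × 2 = 298,080,000 bytes.
Track C: 33 minutes 41 seconds = 2,021 s; 48,000 × 2,021 × 2 × 2 = 388,032,000 bytes.
Track D: 1 h 17 min 14 s = 4,634 s; 48,000 × 4,634 × 4 × 6 = 5,338,368,000 bytes.
Total = 6,078,870,000 bytes = 6078.9 MB.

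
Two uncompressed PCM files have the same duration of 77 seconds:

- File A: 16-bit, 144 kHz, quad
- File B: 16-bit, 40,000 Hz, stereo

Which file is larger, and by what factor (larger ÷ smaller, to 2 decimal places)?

File A: 144,000 × 2 × 4 = 1,152,000 bytes/s.
File B: 40,000 × 2 × 2 = 160,000 bytes/s.
File A is larger; ratio = 88,704,000 / 12,320,000 = 7.20.

File A, by a factor of 7.20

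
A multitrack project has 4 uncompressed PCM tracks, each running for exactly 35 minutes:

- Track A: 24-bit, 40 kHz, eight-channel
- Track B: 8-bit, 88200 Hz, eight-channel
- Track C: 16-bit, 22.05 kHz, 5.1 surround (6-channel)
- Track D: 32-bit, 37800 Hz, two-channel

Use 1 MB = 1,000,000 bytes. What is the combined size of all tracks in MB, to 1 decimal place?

4688.5 MB

exactly 35 minutes = 2,100 s.
Track A: 40,000 × 2,100 × 3 × 8 = 2,016,000,000 bytes.
Track B: 88,200 × 2,100 × 1 × 8 = 1,481,760,000 bytes.
Track C: 22,050 × 2,100 × 2 × 6 = 555,660,000 bytes.
Track D: 37,800 × 2,100 × 4 × 2 = 635,040,000 bytes.
Total = 4,688,460,000 bytes = 4688.5 MB.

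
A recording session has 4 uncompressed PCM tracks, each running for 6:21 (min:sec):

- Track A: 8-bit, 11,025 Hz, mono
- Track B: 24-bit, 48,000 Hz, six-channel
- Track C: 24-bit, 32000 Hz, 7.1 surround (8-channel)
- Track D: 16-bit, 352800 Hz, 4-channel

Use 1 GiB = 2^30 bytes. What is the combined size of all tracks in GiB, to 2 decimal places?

6:21 (min:sec) = 381 s.
Track A: 11,025 × 381 × 1 × 1 = 4,200,525 bytes.
Track B: 48,000 × 381 × 3 × 6 = 329,184,000 bytes.
Track C: 32,000 × 381 × 3 × 8 = 292,608,000 bytes.
Track D: 352,800 × 381 × 2 × 4 = 1,075,334,400 bytes.
Total = 1,701,326,925 bytes = 1.58 GiB.

1.58 GiB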